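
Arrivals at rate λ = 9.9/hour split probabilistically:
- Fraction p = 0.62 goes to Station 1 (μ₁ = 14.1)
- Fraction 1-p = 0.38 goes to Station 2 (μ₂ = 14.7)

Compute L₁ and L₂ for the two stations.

Effective rates: λ₁ = 9.9×0.62 = 6.138, λ₂ = 9.9×0.38 = 3.762
Station 1: ρ₁ = 6.138/14.1 = 0.4353, L₁ = ρ₁/(1-ρ₁) = 0.4353/(1-0.4353) = 0.7709
Station 2: ρ₂ = 3.762/14.7 = 0.2559, L₂ = ρ₂/(1-ρ₂) = 0.2559/(1-0.2559) = 0.3439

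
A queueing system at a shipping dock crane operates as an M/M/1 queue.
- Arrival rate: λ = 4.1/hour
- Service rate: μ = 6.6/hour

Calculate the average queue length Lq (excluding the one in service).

ρ = λ/μ = 4.1/6.6 = 0.6212
For M/M/1: Lq = λ²/(μ(μ-λ))
Lq = 16.81/(6.6 × 2.50)
Lq = 1.0188 containers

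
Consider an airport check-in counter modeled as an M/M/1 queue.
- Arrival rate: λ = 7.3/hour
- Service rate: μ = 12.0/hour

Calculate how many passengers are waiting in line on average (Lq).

ρ = λ/μ = 7.3/12.0 = 0.6083
For M/M/1: Lq = λ²/(μ(μ-λ))
Lq = 53.29/(12.0 × 4.70)
Lq = 0.9449 passengers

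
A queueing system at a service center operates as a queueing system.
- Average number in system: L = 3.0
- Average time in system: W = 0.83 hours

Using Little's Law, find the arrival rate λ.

Little's Law: L = λW, so λ = L/W
λ = 3.0/0.83 = 3.6145 customers/hour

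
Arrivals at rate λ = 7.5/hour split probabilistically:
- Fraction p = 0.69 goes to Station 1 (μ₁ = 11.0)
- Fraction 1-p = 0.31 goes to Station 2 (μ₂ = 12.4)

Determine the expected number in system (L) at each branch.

Effective rates: λ₁ = 7.5×0.69 = 5.175, λ₂ = 7.5×0.31 = 2.325
Station 1: ρ₁ = 5.175/11.0 = 0.47045, L₁ = ρ₁/(1-ρ₁) = 0.47045/(1-0.47045) = 0.8884
Station 2: ρ₂ = 2.325/12.4 = 0.1875, L₂ = ρ₂/(1-ρ₂) = 0.1875/(1-0.1875) = 0.2308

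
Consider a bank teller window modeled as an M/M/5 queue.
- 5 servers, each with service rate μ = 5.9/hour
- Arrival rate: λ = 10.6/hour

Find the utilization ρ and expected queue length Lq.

Traffic intensity: ρ = λ/(cμ) = 10.6/(5×5.9) = 0.3593
Since ρ = 0.3593 < 1, system is stable.
Offered load a = λ/μ = cρ = 10.6/5.9 = 1.7966
P₀ = [ Σₙ₌₀^4 aⁿ/n! + a^5/(5!(1-ρ)) ]⁻¹
Σ = a^0/0! + a^1/1! + a^2/2! + a^3/3! + a^4/4! = 1.0000 + 1.7966 + 1.6139 + 0.9665 + 0.4341 = 5.8111
a^5/(5!(1-ρ)) = 18.7184/(120 × 0.6407) = 0.2435
P₀ = 1/(5.8111 + 0.2435) = 0.1652
Lq = P₀·a^5·ρ / (5!(1-ρ)²) = 0.1652 × 18.7184 × 0.3593 / (120 × 0.4105) = 0.02255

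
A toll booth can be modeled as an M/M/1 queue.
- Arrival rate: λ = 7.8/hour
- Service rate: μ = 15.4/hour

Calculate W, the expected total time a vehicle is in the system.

First, compute utilization: ρ = λ/μ = 7.8/15.4 = 0.5065
For M/M/1: W = 1/(μ-λ)
W = 1/(15.4-7.8) = 1/7.60
W = 0.1316 hours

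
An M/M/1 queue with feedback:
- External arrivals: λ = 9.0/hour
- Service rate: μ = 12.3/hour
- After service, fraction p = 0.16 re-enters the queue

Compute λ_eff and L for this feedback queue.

Effective arrival rate: λ_eff = λ/(1-p) = 9.0/(1-0.16) = 9.0/0.84 = 10.7142857
ρ = λ_eff/μ = 10.7142857/12.3 = 0.8710801
L = ρ/(1-ρ) = 0.8710801/(1-0.8710801) = 6.7568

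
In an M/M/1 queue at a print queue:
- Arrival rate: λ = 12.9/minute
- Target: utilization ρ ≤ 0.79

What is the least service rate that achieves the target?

ρ = λ/μ, so μ = λ/ρ
μ ≥ 12.9/0.79 = 16.3291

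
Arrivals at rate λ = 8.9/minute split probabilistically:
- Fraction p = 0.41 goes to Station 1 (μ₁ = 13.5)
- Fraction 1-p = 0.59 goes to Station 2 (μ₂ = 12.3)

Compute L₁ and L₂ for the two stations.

Effective rates: λ₁ = 8.9×0.41 = 3.649, λ₂ = 8.9×0.59 = 5.251
Station 1: ρ₁ = 3.649/13.5 = 0.2703, L₁ = ρ₁/(1-ρ₁) = 0.2703/(1-0.2703) = 0.3704
Station 2: ρ₂ = 5.251/12.3 = 0.4269, L₂ = ρ₂/(1-ρ₂) = 0.4269/(1-0.4269) = 0.7449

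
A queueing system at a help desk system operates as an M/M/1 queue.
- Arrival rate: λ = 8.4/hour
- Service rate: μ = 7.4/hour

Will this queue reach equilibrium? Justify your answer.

Stability requires ρ = λ/(cμ) < 1
ρ = 8.4/(1 × 7.4) = 8.4/7.40 = 1.1351
Since 1.1351 ≥ 1, the system is UNSTABLE.
Queue grows without bound. Need μ > λ = 8.4.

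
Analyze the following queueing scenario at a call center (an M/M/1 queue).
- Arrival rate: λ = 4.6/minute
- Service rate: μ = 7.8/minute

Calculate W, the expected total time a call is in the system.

First, compute utilization: ρ = λ/μ = 4.6/7.8 = 0.5897
For M/M/1: W = 1/(μ-λ)
W = 1/(7.8-4.6) = 1/3.20
W = 0.3125 minutes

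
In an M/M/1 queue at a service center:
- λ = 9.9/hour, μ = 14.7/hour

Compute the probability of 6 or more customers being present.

ρ = λ/μ = 9.9/14.7 = 0.67347
P(N ≥ n) = ρⁿ
P(N ≥ 6) = 0.67347^6
P(N ≥ 6) = 0.09331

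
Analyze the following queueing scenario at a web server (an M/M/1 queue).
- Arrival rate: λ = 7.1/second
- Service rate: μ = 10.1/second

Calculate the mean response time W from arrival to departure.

First, compute utilization: ρ = λ/μ = 7.1/10.1 = 0.7030
For M/M/1: W = 1/(μ-λ)
W = 1/(10.1-7.1) = 1/3.00
W = 0.3333 seconds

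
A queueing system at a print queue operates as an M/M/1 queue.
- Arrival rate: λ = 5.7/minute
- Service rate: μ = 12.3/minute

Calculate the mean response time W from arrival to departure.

First, compute utilization: ρ = λ/μ = 5.7/12.3 = 0.4634
For M/M/1: W = 1/(μ-λ)
W = 1/(12.3-5.7) = 1/6.60
W = 0.1515 minutes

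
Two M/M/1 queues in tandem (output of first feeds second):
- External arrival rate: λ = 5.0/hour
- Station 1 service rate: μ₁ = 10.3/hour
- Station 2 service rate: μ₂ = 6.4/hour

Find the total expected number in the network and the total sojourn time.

By Jackson's theorem, each station behaves as independent M/M/1.
Station 1: ρ₁ = 5.0/10.3 = 0.4854, L₁ = ρ₁/(1-ρ₁) = λ/(μ₁-λ) = 5.0/5.30 = 0.9434
Station 2: ρ₂ = 5.0/6.4 = 0.7812, L₂ = ρ₂/(1-ρ₂) = λ/(μ₂-λ) = 5.0/1.40 = 3.5714
Total: L = L₁ + L₂ = 0.9434 + 3.5714 = 4.5148
W = L/λ = 4.5148/5.0 = 0.9030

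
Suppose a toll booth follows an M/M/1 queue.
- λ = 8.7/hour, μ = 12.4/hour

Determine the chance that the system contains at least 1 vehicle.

ρ = λ/μ = 8.7/12.4 = 0.7016
P(N ≥ n) = ρⁿ
P(N ≥ 1) = 0.7016^1
P(N ≥ 1) = 0.7016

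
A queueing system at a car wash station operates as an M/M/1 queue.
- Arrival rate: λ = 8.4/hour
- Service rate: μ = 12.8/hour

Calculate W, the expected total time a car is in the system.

First, compute utilization: ρ = λ/μ = 8.4/12.8 = 0.6562
For M/M/1: W = 1/(μ-λ)
W = 1/(12.8-8.4) = 1/4.40
W = 0.2273 hours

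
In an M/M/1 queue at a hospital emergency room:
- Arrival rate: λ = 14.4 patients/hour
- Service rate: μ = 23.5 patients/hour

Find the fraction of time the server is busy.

Server utilization: ρ = λ/μ
ρ = 14.4/23.5 = 0.6128
The server is busy 61.28% of the time.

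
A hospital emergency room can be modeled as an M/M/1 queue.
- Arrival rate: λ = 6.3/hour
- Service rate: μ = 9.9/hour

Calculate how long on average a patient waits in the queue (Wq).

First, compute utilization: ρ = λ/μ = 6.3/9.9 = 0.6364
For M/M/1: Wq = λ/(μ(μ-λ))
Wq = 6.3/(9.9 × (9.9-6.3))
Wq = 6.3/(9.9 × 3.60)
Wq = 0.1768 hours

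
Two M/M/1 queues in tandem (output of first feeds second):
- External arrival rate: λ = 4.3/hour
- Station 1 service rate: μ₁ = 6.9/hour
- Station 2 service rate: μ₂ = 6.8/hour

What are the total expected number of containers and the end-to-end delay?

By Jackson's theorem, each station behaves as independent M/M/1.
Station 1: ρ₁ = 4.3/6.9 = 0.6232, L₁ = ρ₁/(1-ρ₁) = λ/(μ₁-λ) = 4.3/2.60 = 1.6538
Station 2: ρ₂ = 4.3/6.8 = 0.6324, L₂ = ρ₂/(1-ρ₂) = λ/(μ₂-λ) = 4.3/2.50 = 1.7200
Total: L = L₁ + L₂ = 1.6538 + 1.7200 = 3.3738
W = L/λ = 3.3738/4.3 = 0.7846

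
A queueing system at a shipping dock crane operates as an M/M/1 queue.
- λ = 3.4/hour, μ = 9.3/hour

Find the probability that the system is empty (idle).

ρ = λ/μ = 3.4/9.3 = 0.3656
P(0) = 1 - ρ = 1 - 0.3656 = 0.6344
The server is idle 63.44% of the time.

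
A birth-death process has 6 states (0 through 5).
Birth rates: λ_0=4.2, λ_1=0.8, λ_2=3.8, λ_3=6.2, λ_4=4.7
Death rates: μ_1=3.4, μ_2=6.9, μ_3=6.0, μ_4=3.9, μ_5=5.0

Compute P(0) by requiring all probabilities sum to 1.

Ratios P(n)/P(0) = (λ₀···λₙ₋₁)/(μ₁···μₙ):
P(1)/P(0) = (4.2)/(3.4) = 1.2353
P(2)/P(0) = (4.2×0.8)/(3.4×6.9) = 0.14322
P(3)/P(0) = (4.2×0.8×3.8)/(3.4×6.9×6.0) = 0.090708
P(4)/P(0) = (4.2×0.8×3.8×6.2)/(3.4×6.9×6.0×3.9) = 0.14420
P(5)/P(0) = (4.2×0.8×3.8×6.2×4.7)/(3.4×6.9×6.0×3.9×5.0) = 0.13555

Normalization: ∑ P(n) = 1
P(0) × (1.0000 + 1.2353 + 0.14322 + 0.090708 + 0.14420 + 0.13555) = 1
P(0) × 2.7490 = 1
P(0) = 1/2.7490 = 0.3638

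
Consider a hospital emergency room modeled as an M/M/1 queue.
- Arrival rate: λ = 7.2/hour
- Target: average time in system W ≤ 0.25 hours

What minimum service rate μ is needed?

For M/M/1: W = 1/(μ-λ)
Need W ≤ 0.25, so 1/(μ-λ) ≤ 0.25
μ - λ ≥ 1/0.25 = 4.0000
μ ≥ 7.2 + 4.0000 = 11.2000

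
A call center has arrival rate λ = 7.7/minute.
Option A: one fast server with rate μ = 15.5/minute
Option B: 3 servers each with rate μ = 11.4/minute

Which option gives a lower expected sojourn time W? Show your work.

Option A: single server μ = 15.5 (M/M/1)
  ρ_A = 7.7/15.5 = 0.4968
  W_A = 1/(μ-λ) = 1/(15.5-7.7) = 1/7.80 = 0.1282

Option B: 3 servers μ = 11.4 (M/M/3)
  ρ_B = λ/(cμ) = 7.7/(3×11.4) = 0.2251
  Offered load a = λ/μ = cρ = 7.7/11.4 = 0.6754
  P₀ = [ Σₙ₌₀^2 aⁿ/n! + a^3/(3!(1-ρ)) ]⁻¹
  Σ = a^0/0! + a^1/1! + a^2/2! = 1.0000 + 0.6754 + 0.2281 = 1.9035
  a^3/(3!(1-ρ)) = 0.30815/(6 × 0.77485) = 0.06628
  P₀ = 1/(1.9035 + 0.06628) = 0.5077
  Lq = P₀·a^3·ρ / (3!(1-ρ)²) = 0.50766 × 0.30815 × 0.22515 / (6 × 0.60040) = 0.009777
  Wq_B = Lq/λ = 0.009777/7.7 = 0.001270
  W_B = Wq_B + 1/μ = 0.001270 + 0.08772 = 0.08899

Since W_B = 0.08899 < W_A = 0.1282, Option B (multiple servers) has the shorter time in system.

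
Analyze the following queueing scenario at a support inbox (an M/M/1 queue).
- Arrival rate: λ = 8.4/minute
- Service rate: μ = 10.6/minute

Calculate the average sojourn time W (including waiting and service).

First, compute utilization: ρ = λ/μ = 8.4/10.6 = 0.7925
For M/M/1: W = 1/(μ-λ)
W = 1/(10.6-8.4) = 1/2.20
W = 0.4545 minutes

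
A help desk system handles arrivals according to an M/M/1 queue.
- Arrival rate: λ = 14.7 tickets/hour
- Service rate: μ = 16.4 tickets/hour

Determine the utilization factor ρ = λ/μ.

Server utilization: ρ = λ/μ
ρ = 14.7/16.4 = 0.8963
The server is busy 89.63% of the time.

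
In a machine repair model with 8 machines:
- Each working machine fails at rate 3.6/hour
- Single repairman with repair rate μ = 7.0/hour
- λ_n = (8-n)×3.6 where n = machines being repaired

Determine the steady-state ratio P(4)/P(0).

P(4)/P(0) = ∏_{i=0}^{4-1} λ_i/μ_{i+1}
= (8-0)×3.6/7.0 × (8-1)×3.6/7.0 × (8-2)×3.6/7.0 × (8-3)×3.6/7.0
= 117.5242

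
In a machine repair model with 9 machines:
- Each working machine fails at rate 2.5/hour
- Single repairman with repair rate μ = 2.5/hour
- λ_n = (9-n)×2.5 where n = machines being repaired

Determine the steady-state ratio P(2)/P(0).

P(2)/P(0) = ∏_{i=0}^{2-1} λ_i/μ_{i+1}
= (9-0)×2.5/2.5 × (9-1)×2.5/2.5
= 72.0000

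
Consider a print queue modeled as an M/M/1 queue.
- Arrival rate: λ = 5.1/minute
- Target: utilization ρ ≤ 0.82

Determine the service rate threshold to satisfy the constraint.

ρ = λ/μ, so μ = λ/ρ
μ ≥ 5.1/0.82 = 6.2195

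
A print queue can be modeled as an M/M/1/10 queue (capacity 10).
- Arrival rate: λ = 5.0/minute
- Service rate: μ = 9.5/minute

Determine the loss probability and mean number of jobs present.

ρ = λ/μ = 5.0/9.5 = 0.52632
P₀ = (1-ρ)/(1-ρ^(K+1)) = (1-0.52632)/(1-0.52632^11) = 0.4737/0.9991 = 0.4741
P_K = P₀×ρ^K = 0.4741 × 0.52632^10 = 0.4741 × 0.001631 = 0.0007733
Blocking probability P_10 = 0.0007733 (0.07733%)
L = ρ[1 - (K+1)ρ^K + Kρ^(K+1)] / [(1-ρ)(1-ρ^(K+1))]
L = 0.52632 × (1 - 11×0.001631 + 10×0.0008585) / ((1 - 0.52632) × (1 - 0.0008585)) = 1.1017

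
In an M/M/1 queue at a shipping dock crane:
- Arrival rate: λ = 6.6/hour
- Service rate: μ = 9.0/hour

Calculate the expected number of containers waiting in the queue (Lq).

ρ = λ/μ = 6.6/9.0 = 0.7333
For M/M/1: Lq = λ²/(μ(μ-λ))
Lq = 43.56/(9.0 × 2.40)
Lq = 2.0167 containers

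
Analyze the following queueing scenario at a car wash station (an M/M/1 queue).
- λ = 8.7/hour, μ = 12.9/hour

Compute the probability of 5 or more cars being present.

ρ = λ/μ = 8.7/12.9 = 0.6744
P(N ≥ n) = ρⁿ
P(N ≥ 5) = 0.6744^5
P(N ≥ 5) = 0.1395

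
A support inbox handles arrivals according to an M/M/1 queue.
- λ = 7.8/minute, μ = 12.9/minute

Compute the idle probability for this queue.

ρ = λ/μ = 7.8/12.9 = 0.6047
P(0) = 1 - ρ = 1 - 0.6047 = 0.3953
The server is idle 39.53% of the time.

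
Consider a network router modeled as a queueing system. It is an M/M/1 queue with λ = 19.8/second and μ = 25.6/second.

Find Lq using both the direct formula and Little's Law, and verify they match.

Method 1 (direct): Lq = λ²/(μ(μ-λ)) = 392.04/(25.6 × 5.80) = 2.6404

Method 2 (Little's Law):
W = 1/(μ-λ) = 1/5.80 = 0.1724138
Wq = W - 1/μ = 0.1724138 - 0.03906250 = 0.1333513
Lq = λWq = 19.8 × 0.1333513 = 2.6404 ✔ (matches Method 1)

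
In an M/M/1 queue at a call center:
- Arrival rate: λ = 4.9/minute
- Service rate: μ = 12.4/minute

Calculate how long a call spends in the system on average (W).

First, compute utilization: ρ = λ/μ = 4.9/12.4 = 0.3952
For M/M/1: W = 1/(μ-λ)
W = 1/(12.4-4.9) = 1/7.50
W = 0.1333 minutes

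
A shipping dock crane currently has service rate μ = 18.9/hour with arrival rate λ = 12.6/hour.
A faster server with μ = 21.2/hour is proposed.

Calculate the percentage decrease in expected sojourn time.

System 1: ρ₁ = 12.6/18.9 = 0.6667, W₁ = 1/(18.9-12.6) = 0.15873
System 2: ρ₂ = 12.6/21.2 = 0.5943, W₂ = 1/(21.2-12.6) = 0.11628
Improvement: (W₁-W₂)/W₁ = (0.15873-0.11628)/0.15873 = 26.74%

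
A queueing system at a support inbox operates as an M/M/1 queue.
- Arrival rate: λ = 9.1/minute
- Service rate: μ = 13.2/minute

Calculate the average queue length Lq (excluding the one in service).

ρ = λ/μ = 9.1/13.2 = 0.6894
For M/M/1: Lq = λ²/(μ(μ-λ))
Lq = 82.81/(13.2 × 4.10)
Lq = 1.5301 emails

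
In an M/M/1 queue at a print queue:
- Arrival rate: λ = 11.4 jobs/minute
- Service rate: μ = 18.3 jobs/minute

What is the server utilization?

Server utilization: ρ = λ/μ
ρ = 11.4/18.3 = 0.6230
The server is busy 62.30% of the time.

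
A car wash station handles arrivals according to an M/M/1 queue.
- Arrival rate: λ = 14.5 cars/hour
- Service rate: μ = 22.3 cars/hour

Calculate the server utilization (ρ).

Server utilization: ρ = λ/μ
ρ = 14.5/22.3 = 0.6502
The server is busy 65.02% of the time.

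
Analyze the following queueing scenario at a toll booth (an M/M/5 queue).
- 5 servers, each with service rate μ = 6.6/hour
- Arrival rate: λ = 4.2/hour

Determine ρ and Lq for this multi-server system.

Traffic intensity: ρ = λ/(cμ) = 4.2/(5×6.6) = 0.1273
Since ρ = 0.1273 < 1, system is stable.
Offered load a = λ/μ = cρ = 4.2/6.6 = 0.6364
P₀ = [ Σₙ₌₀^4 aⁿ/n! + a^5/(5!(1-ρ)) ]⁻¹
Σ = a^0/0! + a^1/1! + a^2/2! + a^3/3! + a^4/4! = 1.0000 + 0.63636 + 0.20248 + 0.042950 + 0.0068330 = 1.8886
a^5/(5!(1-ρ)) = 0.10436/(120 × 0.87273) = 0.0009965
P₀ = 1/(1.8886 + 0.0009965) = 0.5292
Lq = P₀·a^5·ρ / (5!(1-ρ)²) = 0.52921 × 0.10436 × 0.12727 / (120 × 0.76165) = 0.00007690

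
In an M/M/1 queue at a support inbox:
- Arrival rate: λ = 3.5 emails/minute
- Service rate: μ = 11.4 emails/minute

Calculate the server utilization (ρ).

Server utilization: ρ = λ/μ
ρ = 3.5/11.4 = 0.3070
The server is busy 30.70% of the time.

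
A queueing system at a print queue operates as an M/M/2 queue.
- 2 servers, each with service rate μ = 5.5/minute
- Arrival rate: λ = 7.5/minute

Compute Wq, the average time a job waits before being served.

Traffic intensity: ρ = λ/(cμ) = 7.5/(2×5.5) = 0.6818
Since ρ = 0.6818 < 1, system is stable.
Offered load a = λ/μ = cρ = 7.5/5.5 = 1.3636
P₀ = [ Σₙ₌₀^1 aⁿ/n! + a^2/(2!(1-ρ)) ]⁻¹
Σ = a^0/0! + a^1/1! = 1.0000 + 1.3636 = 2.3636
a^2/(2!(1-ρ)) = 1.8595/(2 × 0.31818) = 2.9221
P₀ = 1/(2.3636 + 2.9221) = 0.1892
Lq = P₀·a^2·ρ / (2!(1-ρ)²) = 0.18919 × 1.8595 × 0.68182 / (2 × 0.10124) = 1.1846
Wq = Lq/λ = 1.18463/7.5 = 0.1580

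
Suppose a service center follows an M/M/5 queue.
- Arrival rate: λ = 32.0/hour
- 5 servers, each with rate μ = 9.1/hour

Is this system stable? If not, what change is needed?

Stability requires ρ = λ/(cμ) < 1
ρ = 32.0/(5 × 9.1) = 32.0/45.50 = 0.7033
Since 0.7033 < 1, the system is STABLE.
The servers are busy 70.33% of the time.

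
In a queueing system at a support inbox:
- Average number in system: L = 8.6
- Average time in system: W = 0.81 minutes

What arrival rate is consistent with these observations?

Little's Law: L = λW, so λ = L/W
λ = 8.6/0.81 = 10.6173 emails/minute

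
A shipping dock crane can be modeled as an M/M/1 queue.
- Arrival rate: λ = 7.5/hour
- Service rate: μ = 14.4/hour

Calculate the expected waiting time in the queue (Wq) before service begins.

First, compute utilization: ρ = λ/μ = 7.5/14.4 = 0.5208
For M/M/1: Wq = λ/(μ(μ-λ))
Wq = 7.5/(14.4 × (14.4-7.5))
Wq = 7.5/(14.4 × 6.90)
Wq = 0.07548 hours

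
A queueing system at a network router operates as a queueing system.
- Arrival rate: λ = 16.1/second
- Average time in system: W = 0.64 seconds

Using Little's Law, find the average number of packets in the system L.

Little's Law: L = λW
L = 16.1 × 0.64 = 10.3040 packets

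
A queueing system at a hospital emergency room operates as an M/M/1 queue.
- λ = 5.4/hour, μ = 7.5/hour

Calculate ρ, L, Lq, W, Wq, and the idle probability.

Step 1: ρ = λ/μ = 5.4/7.5 = 0.7200
Step 2: L = λ/(μ-λ) = 5.4/2.10 = 2.5714
Step 3: Lq = λ²/(μ(μ-λ)) = 29.16/(7.5×2.10) = 1.8514
Step 4: W = 1/(μ-λ) = 1/2.10 = 0.47619
Step 5: Wq = λ/(μ(μ-λ)) = 5.4/(7.5×2.10) = 0.3429
Step 6: P(0) = 1-ρ = 0.2800
Verify: L = λW = 5.4×0.47619 = 2.5714 ✔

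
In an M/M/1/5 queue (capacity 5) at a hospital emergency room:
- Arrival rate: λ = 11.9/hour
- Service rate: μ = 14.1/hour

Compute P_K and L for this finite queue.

ρ = λ/μ = 11.9/14.1 = 0.84397
P₀ = (1-ρ)/(1-ρ^(K+1)) = (1-0.84397)/(1-0.84397^6) = 0.1560/0.6386 = 0.2443
P_K = P₀×ρ^K = 0.2443 × 0.84397^5 = 0.2443 × 0.4282 = 0.1046
Blocking probability P_5 = 0.1046 (10.46%)
L = ρ[1 - (K+1)ρ^K + Kρ^(K+1)] / [(1-ρ)(1-ρ^(K+1))]
L = 0.84397 × (1 - 6×0.42819 + 5×0.36138) / ((1 - 0.84397) × (1 - 0.36138)) = 2.0138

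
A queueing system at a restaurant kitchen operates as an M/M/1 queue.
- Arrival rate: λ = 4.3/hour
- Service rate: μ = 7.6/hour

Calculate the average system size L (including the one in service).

ρ = λ/μ = 4.3/7.6 = 0.5658
For M/M/1: L = λ/(μ-λ)
L = 4.3/(7.6-4.3) = 4.3/3.30
L = 1.3030 orders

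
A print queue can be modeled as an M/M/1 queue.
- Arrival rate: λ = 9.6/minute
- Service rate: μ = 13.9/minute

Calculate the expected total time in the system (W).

First, compute utilization: ρ = λ/μ = 9.6/13.9 = 0.6906
For M/M/1: W = 1/(μ-λ)
W = 1/(13.9-9.6) = 1/4.30
W = 0.2326 minutes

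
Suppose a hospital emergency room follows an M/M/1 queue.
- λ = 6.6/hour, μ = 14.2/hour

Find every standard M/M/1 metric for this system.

Step 1: ρ = λ/μ = 6.6/14.2 = 0.4648
Step 2: L = λ/(μ-λ) = 6.6/7.60 = 0.8684
Step 3: Lq = λ²/(μ(μ-λ)) = 43.56/(14.2×7.60) = 0.4036
Step 4: W = 1/(μ-λ) = 1/7.60 = 0.13158
Step 5: Wq = λ/(μ(μ-λ)) = 6.6/(14.2×7.60) = 0.06116
Step 6: P(0) = 1-ρ = 0.5352
Verify: L = λW = 6.6×0.13158 = 0.8684 ✔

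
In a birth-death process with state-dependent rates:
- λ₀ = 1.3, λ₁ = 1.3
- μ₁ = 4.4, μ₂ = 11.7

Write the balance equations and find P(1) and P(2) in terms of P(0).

Balance equations:
State 0: λ₀P₀ = μ₁P₁ → P₁ = (λ₀/μ₁)P₀ = (1.3/4.4)P₀ = 0.2955P₀
State 1: P₂ = (λ₀λ₁)/(μ₁μ₂)P₀ = (1.3×1.3)/(4.4×11.7)P₀ = 0.03283P₀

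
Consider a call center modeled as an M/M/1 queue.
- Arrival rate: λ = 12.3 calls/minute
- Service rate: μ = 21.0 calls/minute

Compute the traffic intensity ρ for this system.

Server utilization: ρ = λ/μ
ρ = 12.3/21.0 = 0.5857
The server is busy 58.57% of the time.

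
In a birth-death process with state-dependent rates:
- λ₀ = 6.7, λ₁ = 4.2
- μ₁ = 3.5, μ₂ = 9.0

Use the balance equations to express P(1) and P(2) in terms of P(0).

Balance equations:
State 0: λ₀P₀ = μ₁P₁ → P₁ = (λ₀/μ₁)P₀ = (6.7/3.5)P₀ = 1.9143P₀
State 1: P₂ = (λ₀λ₁)/(μ₁μ₂)P₀ = (6.7×4.2)/(3.5×9.0)P₀ = 0.8933P₀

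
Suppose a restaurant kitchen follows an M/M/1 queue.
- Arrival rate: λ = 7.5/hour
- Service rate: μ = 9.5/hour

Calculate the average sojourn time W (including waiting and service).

First, compute utilization: ρ = λ/μ = 7.5/9.5 = 0.7895
For M/M/1: W = 1/(μ-λ)
W = 1/(9.5-7.5) = 1/2.00
W = 0.5000 hours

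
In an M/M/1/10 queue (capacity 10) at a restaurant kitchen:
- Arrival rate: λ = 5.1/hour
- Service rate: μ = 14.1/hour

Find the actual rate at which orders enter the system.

ρ = λ/μ = 5.1/14.1 = 0.3617
P₀ = (1-ρ)/(1-ρ^(K+1)) = (1-0.3617)/(1-0.3617^11) = 0.6383/1.0000 = 0.6383
P_K = P₀×ρ^K = 0.63831 × 0.3617^10 = 0.63831 × 0.000038325 = 0.00002446
λ_eff = λ(1-P_K) = 5.1 × (1 - 0.00002446) = 5.1 × 0.99998 = 5.0999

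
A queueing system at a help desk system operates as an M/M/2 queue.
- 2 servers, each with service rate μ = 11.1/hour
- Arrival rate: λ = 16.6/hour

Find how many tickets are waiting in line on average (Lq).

Traffic intensity: ρ = λ/(cμ) = 16.6/(2×11.1) = 0.7477
Since ρ = 0.7477 < 1, system is stable.
Offered load a = λ/μ = cρ = 16.6/11.1 = 1.4955
P₀ = [ Σₙ₌₀^1 aⁿ/n! + a^2/(2!(1-ρ)) ]⁻¹
Σ = a^0/0! + a^1/1! = 1.0000 + 1.4955 = 2.4955
a^2/(2!(1-ρ)) = 2.2365/(2 × 0.25225) = 4.4331
P₀ = 1/(2.4955 + 4.4331) = 0.1443
Lq = P₀·a^2·ρ / (2!(1-ρ)²) = 0.14433 × 2.2365 × 0.74775 / (2 × 0.063631) = 1.8966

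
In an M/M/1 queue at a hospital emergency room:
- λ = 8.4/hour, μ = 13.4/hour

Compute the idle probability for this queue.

ρ = λ/μ = 8.4/13.4 = 0.6269
P(0) = 1 - ρ = 1 - 0.6269 = 0.3731
The server is idle 37.31% of the time.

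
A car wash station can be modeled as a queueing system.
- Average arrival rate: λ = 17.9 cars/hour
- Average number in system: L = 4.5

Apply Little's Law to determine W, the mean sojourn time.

Little's Law: L = λW, so W = L/λ
W = 4.5/17.9 = 0.2514 hours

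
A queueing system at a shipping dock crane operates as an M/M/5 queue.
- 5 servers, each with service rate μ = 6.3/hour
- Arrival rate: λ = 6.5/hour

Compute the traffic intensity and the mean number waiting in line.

Traffic intensity: ρ = λ/(cμ) = 6.5/(5×6.3) = 0.2063
Since ρ = 0.2063 < 1, system is stable.
Offered load a = λ/μ = cρ = 6.5/6.3 = 1.0317
P₀ = [ Σₙ₌₀^4 aⁿ/n! + a^5/(5!(1-ρ)) ]⁻¹
Σ = a^0/0! + a^1/1! + a^2/2! + a^3/3! + a^4/4! = 1.00000 + 1.03175 + 0.532250 + 0.183049 + 0.0472150 = 2.7943
a^5/(5!(1-ρ)) = 1.1691/(120 × 0.79365) = 0.01228
P₀ = 1/(2.7943 + 0.01228) = 0.3563
Lq = P₀·a^5·ρ / (5!(1-ρ)²) = 0.3563 × 1.1691 × 0.2063 / (120 × 0.6299) = 0.001137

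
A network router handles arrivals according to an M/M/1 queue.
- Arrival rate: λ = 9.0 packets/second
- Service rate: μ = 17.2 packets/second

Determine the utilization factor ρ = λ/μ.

Server utilization: ρ = λ/μ
ρ = 9.0/17.2 = 0.5233
The server is busy 52.33% of the time.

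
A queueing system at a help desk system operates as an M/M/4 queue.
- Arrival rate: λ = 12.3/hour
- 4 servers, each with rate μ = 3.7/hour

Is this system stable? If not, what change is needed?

Stability requires ρ = λ/(cμ) < 1
ρ = 12.3/(4 × 3.7) = 12.3/14.80 = 0.8311
Since 0.8311 < 1, the system is STABLE.
The servers are busy 83.11% of the time.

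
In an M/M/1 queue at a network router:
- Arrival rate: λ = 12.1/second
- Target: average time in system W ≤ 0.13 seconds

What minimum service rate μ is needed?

For M/M/1: W = 1/(μ-λ)
Need W ≤ 0.13, so 1/(μ-λ) ≤ 0.13
μ - λ ≥ 1/0.13 = 7.6923
μ ≥ 12.1 + 7.6923 = 19.7923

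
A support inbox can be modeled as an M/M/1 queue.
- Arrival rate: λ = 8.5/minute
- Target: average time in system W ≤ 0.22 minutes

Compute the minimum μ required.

For M/M/1: W = 1/(μ-λ)
Need W ≤ 0.22, so 1/(μ-λ) ≤ 0.22
μ - λ ≥ 1/0.22 = 4.5455
μ ≥ 8.5 + 4.5455 = 13.0455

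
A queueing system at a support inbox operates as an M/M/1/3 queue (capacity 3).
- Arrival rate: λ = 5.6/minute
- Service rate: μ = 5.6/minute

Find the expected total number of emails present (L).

ρ = λ/μ = 5.6/5.6 = 1 exactly.
With ρ = 1 the usual (1-ρ)/(1-ρ^(K+1)) form is 0/0; instead every state 0..K is equally likely.
P₀ = 1/(K+1) = 1/4 = 0.2500
P_K = P₀×ρ^K = P₀ = 0.2500
L = K/2 = 3/2 = 1.5000 emails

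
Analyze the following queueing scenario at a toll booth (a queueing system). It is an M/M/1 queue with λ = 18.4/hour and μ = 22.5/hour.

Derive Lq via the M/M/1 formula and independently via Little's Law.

Method 1 (direct): Lq = λ²/(μ(μ-λ)) = 338.56/(22.5 × 4.10) = 3.6700

Method 2 (Little's Law):
W = 1/(μ-λ) = 1/4.10 = 0.243902
Wq = W - 1/μ = 0.243902 - 0.0444444 = 0.199458
Lq = λWq = 18.4 × 0.199458 = 3.6700 ✔ (matches Method 1)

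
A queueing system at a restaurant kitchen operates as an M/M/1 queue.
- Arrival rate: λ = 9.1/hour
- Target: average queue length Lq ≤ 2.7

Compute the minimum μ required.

For M/M/1: Lq = λ²/(μ(μ-λ))
Need Lq ≤ 2.7, i.e. μ(μ-λ) ≥ λ²/2.7
μ² - 9.1μ - 82.81/2.7 ≥ 0  →  μ² - 9.1μ - 30.67037 ≥ 0
Quadratic formula (positive root): μ = [λ + √(λ² + 4×30.67037)]/2
Discriminant: 82.81 + 4×30.67037 = 205.4915, √205.4915 = 14.3350
μ ≥ (9.1 + 14.3350)/2 = 11.7175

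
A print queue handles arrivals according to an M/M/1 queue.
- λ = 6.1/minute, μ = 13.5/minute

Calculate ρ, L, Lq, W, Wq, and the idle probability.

Step 1: ρ = λ/μ = 6.1/13.5 = 0.4519
Step 2: L = λ/(μ-λ) = 6.1/7.40 = 0.8243
Step 3: Lq = λ²/(μ(μ-λ)) = 37.21/(13.5×7.40) = 0.3725
Step 4: W = 1/(μ-λ) = 1/7.40 = 0.135135
Step 5: Wq = λ/(μ(μ-λ)) = 6.1/(13.5×7.40) = 0.06106
Step 6: P(0) = 1-ρ = 0.5481
Verify: L = λW = 6.1×0.135135 = 0.8243 ✔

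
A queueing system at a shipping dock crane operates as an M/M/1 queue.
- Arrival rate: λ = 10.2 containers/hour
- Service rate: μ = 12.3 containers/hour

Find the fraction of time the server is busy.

Server utilization: ρ = λ/μ
ρ = 10.2/12.3 = 0.8293
The server is busy 82.93% of the time.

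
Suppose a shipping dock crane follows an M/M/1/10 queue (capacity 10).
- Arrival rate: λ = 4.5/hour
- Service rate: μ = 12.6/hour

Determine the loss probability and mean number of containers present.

ρ = λ/μ = 4.5/12.6 = 0.35714
P₀ = (1-ρ)/(1-ρ^(K+1)) = (1-0.35714)/(1-0.35714^11) = 0.6429/1.0000 = 0.6429
P_K = P₀×ρ^K = 0.6429 × 0.35714^10 = 0.6429 × 0.00003376 = 0.00002170
Blocking probability P_10 = 0.00002170 (0.002170%)
L = ρ[1 - (K+1)ρ^K + Kρ^(K+1)] / [(1-ρ)(1-ρ^(K+1))]
L = 0.35714 × (1 - 11×0.00003376 + 10×0.00001206) / ((1 - 0.35714) × (1 - 0.00001206)) = 0.5554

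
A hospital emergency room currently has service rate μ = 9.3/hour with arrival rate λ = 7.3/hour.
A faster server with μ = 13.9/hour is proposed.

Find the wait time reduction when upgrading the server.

System 1: ρ₁ = 7.3/9.3 = 0.7849, W₁ = 1/(9.3-7.3) = 0.5000
System 2: ρ₂ = 7.3/13.9 = 0.5252, W₂ = 1/(13.9-7.3) = 0.1515
Improvement: (W₁-W₂)/W₁ = (0.5000-0.1515)/0.5000 = 69.70%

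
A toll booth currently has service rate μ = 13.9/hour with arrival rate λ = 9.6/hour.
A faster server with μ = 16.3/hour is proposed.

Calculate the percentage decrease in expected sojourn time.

System 1: ρ₁ = 9.6/13.9 = 0.6906, W₁ = 1/(13.9-9.6) = 0.23256
System 2: ρ₂ = 9.6/16.3 = 0.5890, W₂ = 1/(16.3-9.6) = 0.14925
Improvement: (W₁-W₂)/W₁ = (0.23256-0.14925)/0.23256 = 35.82%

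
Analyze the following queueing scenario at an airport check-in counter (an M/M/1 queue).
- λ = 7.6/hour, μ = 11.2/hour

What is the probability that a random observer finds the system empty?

ρ = λ/μ = 7.6/11.2 = 0.6786
P(0) = 1 - ρ = 1 - 0.6786 = 0.3214
The server is idle 32.14% of the time.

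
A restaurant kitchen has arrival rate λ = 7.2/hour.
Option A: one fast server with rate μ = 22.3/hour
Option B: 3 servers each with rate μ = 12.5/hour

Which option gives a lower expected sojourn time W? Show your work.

Option A: single server μ = 22.3 (M/M/1)
  ρ_A = 7.2/22.3 = 0.3229
  W_A = 1/(μ-λ) = 1/(22.3-7.2) = 1/15.10 = 0.06623

Option B: 3 servers μ = 12.5 (M/M/3)
  ρ_B = λ/(cμ) = 7.2/(3×12.5) = 0.1920
  Offered load a = λ/μ = cρ = 7.2/12.5 = 0.5760
  P₀ = [ Σₙ₌₀^2 aⁿ/n! + a^3/(3!(1-ρ)) ]⁻¹
  Σ = a^0/0! + a^1/1! + a^2/2! = 1.0000 + 0.5760 + 0.1659 = 1.7419
  a^3/(3!(1-ρ)) = 0.1911/(6 × 0.8080) = 0.03942
  P₀ = 1/(1.7419 + 0.03942) = 0.5614
  Lq = P₀·a^3·ρ / (3!(1-ρ)²) = 0.5614 × 0.1911 × 0.1920 / (6 × 0.6529) = 0.005258
  Wq_B = Lq/λ = 0.005258/7.2 = 0.0007303
  W_B = Wq_B + 1/μ = 0.0007303 + 0.08000 = 0.08073

Since W_A = 0.06623 < W_B = 0.08073, Option A (single fast server) has the shorter time in system.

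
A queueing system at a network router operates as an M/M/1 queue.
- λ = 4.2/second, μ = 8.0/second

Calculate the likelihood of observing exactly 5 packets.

ρ = λ/μ = 4.2/8.0 = 0.5250
P(n) = (1-ρ)ρⁿ
P(5) = (1-0.5250) × 0.5250^5
P(5) = 0.4750 × 0.03988
P(5) = 0.01894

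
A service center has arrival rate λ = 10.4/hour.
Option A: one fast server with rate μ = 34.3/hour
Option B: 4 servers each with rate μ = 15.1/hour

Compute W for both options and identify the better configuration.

Option A: single server μ = 34.3 (M/M/1)
  ρ_A = 10.4/34.3 = 0.3032
  W_A = 1/(μ-λ) = 1/(34.3-10.4) = 1/23.90 = 0.04184

Option B: 4 servers μ = 15.1 (M/M/4)
  ρ_B = λ/(cμ) = 10.4/(4×15.1) = 0.1722
  Offered load a = λ/μ = cρ = 10.4/15.1 = 0.6887
  P₀ = [ Σₙ₌₀^3 aⁿ/n! + a^4/(4!(1-ρ)) ]⁻¹
  Σ = a^0/0! + a^1/1! + a^2/2! + a^3/3! = 1.0000 + 0.6887 + 0.2372 + 0.05445 = 1.9804
  a^4/(4!(1-ρ)) = 0.2250/(24 × 0.8278) = 0.01133
  P₀ = 1/(1.9804 + 0.01133) = 0.5021
  Lq = P₀·a^4·ρ / (4!(1-ρ)²) = 0.5021 × 0.2250 × 0.1722 / (24 × 0.6853) = 0.001183
  Wq_B = Lq/λ = 0.0011828/10.4 = 0.0001137
  W_B = Wq_B + 1/μ = 0.0001137 + 0.06623 = 0.06634

Since W_A = 0.04184 < W_B = 0.06634, Option A (single fast server) has the shorter time in system.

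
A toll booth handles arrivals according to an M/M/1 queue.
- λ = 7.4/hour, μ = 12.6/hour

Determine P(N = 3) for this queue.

ρ = λ/μ = 7.4/12.6 = 0.5873
P(n) = (1-ρ)ρⁿ
P(3) = (1-0.5873) × 0.5873^3
P(3) = 0.41270 × 0.20257
P(3) = 0.08360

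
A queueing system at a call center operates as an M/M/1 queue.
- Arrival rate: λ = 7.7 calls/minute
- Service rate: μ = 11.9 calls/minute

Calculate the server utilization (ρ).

Server utilization: ρ = λ/μ
ρ = 7.7/11.9 = 0.6471
The server is busy 64.71% of the time.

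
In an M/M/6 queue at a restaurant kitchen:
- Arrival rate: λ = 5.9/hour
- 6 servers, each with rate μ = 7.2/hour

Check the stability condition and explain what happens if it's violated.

Stability requires ρ = λ/(cμ) < 1
ρ = 5.9/(6 × 7.2) = 5.9/43.20 = 0.1366
Since 0.1366 < 1, the system is STABLE.
The servers are busy 13.66% of the time.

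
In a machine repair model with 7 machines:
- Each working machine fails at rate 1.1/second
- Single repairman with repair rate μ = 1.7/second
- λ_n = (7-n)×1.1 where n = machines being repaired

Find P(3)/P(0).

P(3)/P(0) = ∏_{i=0}^{3-1} λ_i/μ_{i+1}
= (7-0)×1.1/1.7 × (7-1)×1.1/1.7 × (7-2)×1.1/1.7
= 56.8919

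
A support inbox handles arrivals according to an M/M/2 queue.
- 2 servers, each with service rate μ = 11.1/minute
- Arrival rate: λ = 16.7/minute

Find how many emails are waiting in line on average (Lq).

Traffic intensity: ρ = λ/(cμ) = 16.7/(2×11.1) = 0.7523
Since ρ = 0.7523 < 1, system is stable.
Offered load a = λ/μ = cρ = 16.7/11.1 = 1.5045
P₀ = [ Σₙ₌₀^1 aⁿ/n! + a^2/(2!(1-ρ)) ]⁻¹
Σ = a^0/0! + a^1/1! = 1.0000 + 1.5045 = 2.5045
a^2/(2!(1-ρ)) = 2.26353/(2 × 0.247748) = 4.5682
P₀ = 1/(2.5045 + 4.5682) = 0.1414
Lq = P₀·a^2·ρ / (2!(1-ρ)²) = 0.14139 × 2.2635 × 0.75225 / (2 × 0.061379) = 1.9612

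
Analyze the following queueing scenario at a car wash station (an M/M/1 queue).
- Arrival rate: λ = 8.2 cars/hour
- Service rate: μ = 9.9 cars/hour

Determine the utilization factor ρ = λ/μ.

Server utilization: ρ = λ/μ
ρ = 8.2/9.9 = 0.8283
The server is busy 82.83% of the time.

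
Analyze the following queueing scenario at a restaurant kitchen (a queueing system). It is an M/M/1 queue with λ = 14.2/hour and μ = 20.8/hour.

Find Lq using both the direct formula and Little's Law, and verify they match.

Method 1 (direct): Lq = λ²/(μ(μ-λ)) = 201.64/(20.8 × 6.60) = 1.4688

Method 2 (Little's Law):
W = 1/(μ-λ) = 1/6.60 = 0.15152
Wq = W - 1/μ = 0.15152 - 0.048077 = 0.10344
Lq = λWq = 14.2 × 0.10344 = 1.4688 ✔ (matches Method 1)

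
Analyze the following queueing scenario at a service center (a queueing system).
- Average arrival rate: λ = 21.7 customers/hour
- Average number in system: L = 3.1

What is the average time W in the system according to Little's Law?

Little's Law: L = λW, so W = L/λ
W = 3.1/21.7 = 0.1429 hours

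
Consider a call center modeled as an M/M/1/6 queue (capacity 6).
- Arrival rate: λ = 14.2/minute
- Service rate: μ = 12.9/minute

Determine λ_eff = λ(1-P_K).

ρ = λ/μ = 14.2/12.9 = 1.100775
P₀ = (1-ρ)/(1-ρ^(K+1)) = (1-1.100775)/(1-1.100775^7) = -0.1008/-0.9583 = 0.1052
P_K = P₀×ρ^K = 0.10515 × 1.100775^6 = 0.10515 × 1.7791 = 0.1871
λ_eff = λ(1-P_K) = 14.2 × (1 - 0.18708) = 14.2 × 0.81292 = 11.5435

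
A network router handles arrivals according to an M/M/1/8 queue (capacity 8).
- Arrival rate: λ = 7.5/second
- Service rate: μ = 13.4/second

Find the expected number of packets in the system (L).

ρ = λ/μ = 7.5/13.4 = 0.5597
P₀ = (1-ρ)/(1-ρ^(K+1)) = (1-0.5597)/(1-0.5597^9) = 0.4403/0.9946 = 0.4427
P_K = P₀×ρ^K = 0.4427 × 0.5597^8 = 0.4427 × 0.009630 = 0.004263
L = ρ[1 - (K+1)ρ^K + Kρ^(K+1)] / [(1-ρ)(1-ρ^(K+1))]
L = 0.5597 × (1 - 9×0.009630 + 8×0.005390) / ((1 - 0.5597) × (1 - 0.005390)) = 1.2224 packets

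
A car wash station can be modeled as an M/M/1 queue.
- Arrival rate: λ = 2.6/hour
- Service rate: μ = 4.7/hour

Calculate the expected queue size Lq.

ρ = λ/μ = 2.6/4.7 = 0.5532
For M/M/1: Lq = λ²/(μ(μ-λ))
Lq = 6.76/(4.7 × 2.10)
Lq = 0.6849 cars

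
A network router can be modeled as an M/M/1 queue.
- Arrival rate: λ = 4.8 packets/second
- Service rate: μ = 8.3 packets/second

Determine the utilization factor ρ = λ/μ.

Server utilization: ρ = λ/μ
ρ = 4.8/8.3 = 0.5783
The server is busy 57.83% of the time.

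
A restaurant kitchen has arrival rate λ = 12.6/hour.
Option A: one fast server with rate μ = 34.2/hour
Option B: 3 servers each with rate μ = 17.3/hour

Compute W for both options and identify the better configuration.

Option A: single server μ = 34.2 (M/M/1)
  ρ_A = 12.6/34.2 = 0.3684
  W_A = 1/(μ-λ) = 1/(34.2-12.6) = 1/21.60 = 0.04630

Option B: 3 servers μ = 17.3 (M/M/3)
  ρ_B = λ/(cμ) = 12.6/(3×17.3) = 0.2428
  Offered load a = λ/μ = cρ = 12.6/17.3 = 0.7283
  P₀ = [ Σₙ₌₀^2 aⁿ/n! + a^3/(3!(1-ρ)) ]⁻¹
  Σ = a^0/0! + a^1/1! + a^2/2! = 1.00000 + 0.728324 + 0.265228 = 1.9936
  a^3/(3!(1-ρ)) = 0.3863/(6 × 0.7572) = 0.08503
  P₀ = 1/(1.9936 + 0.08503) = 0.4811
  Lq = P₀·a^3·ρ / (3!(1-ρ)²) = 0.4811 × 0.3863 × 0.2428 / (6 × 0.5734) = 0.01312
  Wq_B = Lq/λ = 0.01312/12.6 = 0.001041
  W_B = Wq_B + 1/μ = 0.001041 + 0.05780 = 0.05884

Since W_A = 0.04630 < W_B = 0.05884, Option A (single fast server) has the shorter time in system.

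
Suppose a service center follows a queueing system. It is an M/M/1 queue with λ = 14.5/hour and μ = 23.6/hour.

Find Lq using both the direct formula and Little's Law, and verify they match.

Method 1 (direct): Lq = λ²/(μ(μ-λ)) = 210.25/(23.6 × 9.10) = 0.9790

Method 2 (Little's Law):
W = 1/(μ-λ) = 1/9.10 = 0.10989
Wq = W - 1/μ = 0.10989 - 0.042373 = 0.06752
Lq = λWq = 14.5 × 0.06752 = 0.9790 ✔ (matches Method 1)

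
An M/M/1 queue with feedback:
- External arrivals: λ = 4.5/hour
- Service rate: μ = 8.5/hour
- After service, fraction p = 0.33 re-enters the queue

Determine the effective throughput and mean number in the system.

Effective arrival rate: λ_eff = λ/(1-p) = 4.5/(1-0.33) = 4.5/0.67 = 6.71642
ρ = λ_eff/μ = 6.71642/8.5 = 0.790167
L = ρ/(1-ρ) = 0.790167/(1-0.790167) = 3.7657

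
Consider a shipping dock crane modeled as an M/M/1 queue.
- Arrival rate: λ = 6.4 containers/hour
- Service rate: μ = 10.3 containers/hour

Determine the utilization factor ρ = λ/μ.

Server utilization: ρ = λ/μ
ρ = 6.4/10.3 = 0.6214
The server is busy 62.14% of the time.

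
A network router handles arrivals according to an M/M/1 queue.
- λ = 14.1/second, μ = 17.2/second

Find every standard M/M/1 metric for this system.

Step 1: ρ = λ/μ = 14.1/17.2 = 0.8198
Step 2: L = λ/(μ-λ) = 14.1/3.10 = 4.5484
Step 3: Lq = λ²/(μ(μ-λ)) = 198.81/(17.2×3.10) = 3.7286
Step 4: W = 1/(μ-λ) = 1/3.10 = 0.32258
Step 5: Wq = λ/(μ(μ-λ)) = 14.1/(17.2×3.10) = 0.2644
Step 6: P(0) = 1-ρ = 0.1802
Verify: L = λW = 14.1×0.32258 = 4.5484 ✔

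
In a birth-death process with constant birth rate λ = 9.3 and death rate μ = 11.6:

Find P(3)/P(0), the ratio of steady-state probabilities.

For constant rates: P(n)/P(0) = (λ/μ)^n
P(3)/P(0) = (9.3/11.6)^3 = 0.8017^3 = 0.5153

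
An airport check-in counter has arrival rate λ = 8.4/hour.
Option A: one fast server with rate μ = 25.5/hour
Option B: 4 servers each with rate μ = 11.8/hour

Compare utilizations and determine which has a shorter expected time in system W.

Option A: single server μ = 25.5 (M/M/1)
  ρ_A = 8.4/25.5 = 0.3294
  W_A = 1/(μ-λ) = 1/(25.5-8.4) = 1/17.10 = 0.05848

Option B: 4 servers μ = 11.8 (M/M/4)
  ρ_B = λ/(cμ) = 8.4/(4×11.8) = 0.1780
  Offered load a = λ/μ = cρ = 8.4/11.8 = 0.7119
  P₀ = [ Σₙ₌₀^3 aⁿ/n! + a^4/(4!(1-ρ)) ]⁻¹
  Σ = a^0/0! + a^1/1! + a^2/2! + a^3/3! = 1.0000 + 0.7119 + 0.2534 + 0.06012 = 2.0254
  a^4/(4!(1-ρ)) = 0.2568/(24 × 0.8220) = 0.01302
  P₀ = 1/(2.0254 + 0.01302) = 0.4906
  Lq = P₀·a^4·ρ / (4!(1-ρ)²) = 0.490586 × 0.256797 × 0.177966 / (24 × 0.675740) = 0.001382
  Wq_B = Lq/λ = 0.0013825/8.4 = 0.0001646
  W_B = Wq_B + 1/μ = 0.0001646 + 0.08475 = 0.08491

Since W_A = 0.05848 < W_B = 0.08491, Option A (single fast server) has the shorter time in system.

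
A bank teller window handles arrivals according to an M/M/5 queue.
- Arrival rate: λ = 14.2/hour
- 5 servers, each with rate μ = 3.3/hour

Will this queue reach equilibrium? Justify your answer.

Stability requires ρ = λ/(cμ) < 1
ρ = 14.2/(5 × 3.3) = 14.2/16.50 = 0.8606
Since 0.8606 < 1, the system is STABLE.
The servers are busy 86.06% of the time.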